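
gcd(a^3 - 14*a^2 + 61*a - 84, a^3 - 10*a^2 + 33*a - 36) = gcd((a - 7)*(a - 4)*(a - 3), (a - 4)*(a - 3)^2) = a^2 - 7*a + 12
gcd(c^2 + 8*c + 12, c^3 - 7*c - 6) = c + 2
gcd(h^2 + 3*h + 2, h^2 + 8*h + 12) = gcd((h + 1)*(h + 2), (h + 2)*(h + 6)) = h + 2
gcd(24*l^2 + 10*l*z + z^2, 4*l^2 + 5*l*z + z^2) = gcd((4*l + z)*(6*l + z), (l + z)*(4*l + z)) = 4*l + z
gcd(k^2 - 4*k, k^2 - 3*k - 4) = k - 4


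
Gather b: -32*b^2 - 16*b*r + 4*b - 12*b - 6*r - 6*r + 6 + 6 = -32*b^2 + b*(-16*r - 8) - 12*r + 12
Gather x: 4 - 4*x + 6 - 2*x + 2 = 12 - 6*x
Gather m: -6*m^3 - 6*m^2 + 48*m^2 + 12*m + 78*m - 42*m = -6*m^3 + 42*m^2 + 48*m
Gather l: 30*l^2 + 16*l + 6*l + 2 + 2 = 30*l^2 + 22*l + 4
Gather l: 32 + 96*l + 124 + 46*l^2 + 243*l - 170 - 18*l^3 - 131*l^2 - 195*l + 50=-18*l^3 - 85*l^2 + 144*l + 36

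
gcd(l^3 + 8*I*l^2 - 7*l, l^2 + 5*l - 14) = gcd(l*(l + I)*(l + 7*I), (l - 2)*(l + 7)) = 1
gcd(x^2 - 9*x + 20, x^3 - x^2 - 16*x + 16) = x - 4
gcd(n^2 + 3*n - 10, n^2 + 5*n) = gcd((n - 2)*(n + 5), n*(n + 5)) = n + 5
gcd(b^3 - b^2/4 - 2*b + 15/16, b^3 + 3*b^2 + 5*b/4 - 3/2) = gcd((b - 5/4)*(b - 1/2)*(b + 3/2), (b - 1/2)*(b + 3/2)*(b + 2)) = b^2 + b - 3/4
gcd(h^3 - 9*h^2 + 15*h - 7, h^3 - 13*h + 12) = h - 1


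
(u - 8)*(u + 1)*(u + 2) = u^3 - 5*u^2 - 22*u - 16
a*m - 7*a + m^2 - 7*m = (a + m)*(m - 7)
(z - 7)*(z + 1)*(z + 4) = z^3 - 2*z^2 - 31*z - 28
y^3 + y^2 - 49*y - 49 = (y - 7)*(y + 1)*(y + 7)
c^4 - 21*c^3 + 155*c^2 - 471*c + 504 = (c - 8)*(c - 7)*(c - 3)^2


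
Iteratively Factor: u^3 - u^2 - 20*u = (u + 4)*(u^2 - 5*u) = u*(u + 4)*(u - 5)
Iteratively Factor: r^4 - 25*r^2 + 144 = (r + 3)*(r^3 - 3*r^2 - 16*r + 48) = (r - 3)*(r + 3)*(r^2 - 16) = (r - 3)*(r + 3)*(r + 4)*(r - 4)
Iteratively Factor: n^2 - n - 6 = (n - 3)*(n + 2)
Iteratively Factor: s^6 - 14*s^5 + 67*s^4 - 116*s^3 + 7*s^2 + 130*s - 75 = (s - 5)*(s^5 - 9*s^4 + 22*s^3 - 6*s^2 - 23*s + 15) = (s - 5)*(s - 1)*(s^4 - 8*s^3 + 14*s^2 + 8*s - 15) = (s - 5)*(s - 1)*(s + 1)*(s^3 - 9*s^2 + 23*s - 15) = (s - 5)*(s - 1)^2*(s + 1)*(s^2 - 8*s + 15) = (s - 5)*(s - 3)*(s - 1)^2*(s + 1)*(s - 5)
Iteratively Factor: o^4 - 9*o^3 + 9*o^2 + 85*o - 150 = (o + 3)*(o^3 - 12*o^2 + 45*o - 50) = (o - 2)*(o + 3)*(o^2 - 10*o + 25) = (o - 5)*(o - 2)*(o + 3)*(o - 5)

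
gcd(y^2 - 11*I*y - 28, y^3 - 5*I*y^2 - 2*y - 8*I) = y - 4*I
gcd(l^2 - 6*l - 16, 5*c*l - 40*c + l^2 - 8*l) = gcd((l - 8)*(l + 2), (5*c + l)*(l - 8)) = l - 8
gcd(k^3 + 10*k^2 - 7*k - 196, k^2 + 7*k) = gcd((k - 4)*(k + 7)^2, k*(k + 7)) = k + 7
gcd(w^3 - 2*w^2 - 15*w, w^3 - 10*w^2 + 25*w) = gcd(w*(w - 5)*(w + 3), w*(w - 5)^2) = w^2 - 5*w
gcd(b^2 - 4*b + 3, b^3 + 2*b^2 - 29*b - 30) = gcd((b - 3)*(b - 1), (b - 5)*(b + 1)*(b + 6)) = 1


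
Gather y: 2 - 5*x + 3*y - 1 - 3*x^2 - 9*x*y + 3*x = -3*x^2 - 2*x + y*(3 - 9*x) + 1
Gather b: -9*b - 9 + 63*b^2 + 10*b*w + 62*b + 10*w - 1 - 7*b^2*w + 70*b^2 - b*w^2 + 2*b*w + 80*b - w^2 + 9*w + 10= b^2*(133 - 7*w) + b*(-w^2 + 12*w + 133) - w^2 + 19*w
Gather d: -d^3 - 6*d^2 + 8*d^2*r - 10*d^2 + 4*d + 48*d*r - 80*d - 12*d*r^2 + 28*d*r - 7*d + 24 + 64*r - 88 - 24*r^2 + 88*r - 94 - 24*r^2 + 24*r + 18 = -d^3 + d^2*(8*r - 16) + d*(-12*r^2 + 76*r - 83) - 48*r^2 + 176*r - 140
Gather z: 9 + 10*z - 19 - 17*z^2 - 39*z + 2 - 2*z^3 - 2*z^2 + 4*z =-2*z^3 - 19*z^2 - 25*z - 8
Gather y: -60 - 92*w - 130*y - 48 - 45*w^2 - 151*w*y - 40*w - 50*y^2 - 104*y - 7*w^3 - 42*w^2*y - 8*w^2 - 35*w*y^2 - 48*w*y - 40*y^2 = -7*w^3 - 53*w^2 - 132*w + y^2*(-35*w - 90) + y*(-42*w^2 - 199*w - 234) - 108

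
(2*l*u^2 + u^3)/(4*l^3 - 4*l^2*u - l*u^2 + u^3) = u^2/(2*l^2 - 3*l*u + u^2)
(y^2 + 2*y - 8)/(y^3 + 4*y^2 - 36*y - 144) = (y - 2)/(y^2 - 36)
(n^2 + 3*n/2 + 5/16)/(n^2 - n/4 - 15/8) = (4*n + 1)/(2*(2*n - 3))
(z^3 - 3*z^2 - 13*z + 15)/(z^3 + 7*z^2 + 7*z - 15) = (z - 5)/(z + 5)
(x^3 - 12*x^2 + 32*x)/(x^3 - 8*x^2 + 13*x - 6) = x*(x^2 - 12*x + 32)/(x^3 - 8*x^2 + 13*x - 6)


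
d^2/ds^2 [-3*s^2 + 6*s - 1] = -6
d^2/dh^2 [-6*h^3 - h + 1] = -36*h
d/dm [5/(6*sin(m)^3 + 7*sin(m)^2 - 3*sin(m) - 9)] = 5*(-18*sin(m)^2 - 14*sin(m) + 3)*cos(m)/(6*sin(m)^3 + 7*sin(m)^2 - 3*sin(m) - 9)^2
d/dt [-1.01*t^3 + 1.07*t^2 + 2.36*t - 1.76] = -3.03*t^2 + 2.14*t + 2.36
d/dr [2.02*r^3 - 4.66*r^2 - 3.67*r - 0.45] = 6.06*r^2 - 9.32*r - 3.67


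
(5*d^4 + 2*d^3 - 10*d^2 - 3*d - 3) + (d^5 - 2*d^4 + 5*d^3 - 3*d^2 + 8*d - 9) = d^5 + 3*d^4 + 7*d^3 - 13*d^2 + 5*d - 12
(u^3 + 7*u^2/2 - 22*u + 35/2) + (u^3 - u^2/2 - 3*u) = 2*u^3 + 3*u^2 - 25*u + 35/2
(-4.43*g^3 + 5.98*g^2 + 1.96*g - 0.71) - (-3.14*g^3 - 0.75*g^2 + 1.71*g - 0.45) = -1.29*g^3 + 6.73*g^2 + 0.25*g - 0.26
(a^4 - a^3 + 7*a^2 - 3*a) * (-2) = -2*a^4 + 2*a^3 - 14*a^2 + 6*a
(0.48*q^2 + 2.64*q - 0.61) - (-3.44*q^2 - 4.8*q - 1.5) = 3.92*q^2 + 7.44*q + 0.89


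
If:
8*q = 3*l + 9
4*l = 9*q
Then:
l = 81/5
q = 36/5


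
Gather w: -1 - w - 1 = -w - 2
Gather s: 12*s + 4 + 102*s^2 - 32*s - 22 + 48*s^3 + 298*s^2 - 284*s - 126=48*s^3 + 400*s^2 - 304*s - 144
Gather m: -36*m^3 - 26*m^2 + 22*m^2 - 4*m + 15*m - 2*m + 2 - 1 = -36*m^3 - 4*m^2 + 9*m + 1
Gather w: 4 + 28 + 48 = 80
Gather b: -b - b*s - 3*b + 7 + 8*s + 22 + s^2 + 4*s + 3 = b*(-s - 4) + s^2 + 12*s + 32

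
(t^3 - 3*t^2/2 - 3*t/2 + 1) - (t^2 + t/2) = t^3 - 5*t^2/2 - 2*t + 1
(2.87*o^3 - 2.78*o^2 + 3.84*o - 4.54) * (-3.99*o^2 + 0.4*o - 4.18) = -11.4513*o^5 + 12.2402*o^4 - 28.4302*o^3 + 31.271*o^2 - 17.8672*o + 18.9772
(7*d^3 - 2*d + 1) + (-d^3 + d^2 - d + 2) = 6*d^3 + d^2 - 3*d + 3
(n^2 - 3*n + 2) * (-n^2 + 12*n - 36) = -n^4 + 15*n^3 - 74*n^2 + 132*n - 72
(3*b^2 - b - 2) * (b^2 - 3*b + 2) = 3*b^4 - 10*b^3 + 7*b^2 + 4*b - 4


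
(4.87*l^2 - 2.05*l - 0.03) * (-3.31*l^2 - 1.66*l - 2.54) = -16.1197*l^4 - 1.2987*l^3 - 8.8675*l^2 + 5.2568*l + 0.0762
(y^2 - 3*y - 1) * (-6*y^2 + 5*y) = -6*y^4 + 23*y^3 - 9*y^2 - 5*y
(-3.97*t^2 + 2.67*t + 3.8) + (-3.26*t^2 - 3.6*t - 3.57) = -7.23*t^2 - 0.93*t + 0.23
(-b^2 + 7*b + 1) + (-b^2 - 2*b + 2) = -2*b^2 + 5*b + 3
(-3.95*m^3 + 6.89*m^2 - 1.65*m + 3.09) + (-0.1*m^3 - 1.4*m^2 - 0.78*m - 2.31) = -4.05*m^3 + 5.49*m^2 - 2.43*m + 0.78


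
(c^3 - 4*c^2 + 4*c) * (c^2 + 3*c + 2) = c^5 - c^4 - 6*c^3 + 4*c^2 + 8*c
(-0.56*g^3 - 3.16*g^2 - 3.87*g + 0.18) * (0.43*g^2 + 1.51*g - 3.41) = -0.2408*g^5 - 2.2044*g^4 - 4.5261*g^3 + 5.0093*g^2 + 13.4685*g - 0.6138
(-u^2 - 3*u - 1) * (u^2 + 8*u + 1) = -u^4 - 11*u^3 - 26*u^2 - 11*u - 1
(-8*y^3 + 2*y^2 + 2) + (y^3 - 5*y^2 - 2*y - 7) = -7*y^3 - 3*y^2 - 2*y - 5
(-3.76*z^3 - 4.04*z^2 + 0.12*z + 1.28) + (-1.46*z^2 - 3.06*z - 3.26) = -3.76*z^3 - 5.5*z^2 - 2.94*z - 1.98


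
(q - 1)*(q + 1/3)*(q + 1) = q^3 + q^2/3 - q - 1/3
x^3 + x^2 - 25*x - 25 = (x - 5)*(x + 1)*(x + 5)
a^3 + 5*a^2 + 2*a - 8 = (a - 1)*(a + 2)*(a + 4)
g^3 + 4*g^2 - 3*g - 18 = (g - 2)*(g + 3)^2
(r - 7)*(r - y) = r^2 - r*y - 7*r + 7*y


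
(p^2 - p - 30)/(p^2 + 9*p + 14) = (p^2 - p - 30)/(p^2 + 9*p + 14)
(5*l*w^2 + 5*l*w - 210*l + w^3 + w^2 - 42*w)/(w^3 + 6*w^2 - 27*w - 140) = (5*l*w - 30*l + w^2 - 6*w)/(w^2 - w - 20)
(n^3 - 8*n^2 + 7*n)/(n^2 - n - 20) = n*(-n^2 + 8*n - 7)/(-n^2 + n + 20)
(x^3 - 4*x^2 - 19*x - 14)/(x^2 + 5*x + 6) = (x^2 - 6*x - 7)/(x + 3)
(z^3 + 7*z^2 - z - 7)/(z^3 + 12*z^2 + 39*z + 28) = (z - 1)/(z + 4)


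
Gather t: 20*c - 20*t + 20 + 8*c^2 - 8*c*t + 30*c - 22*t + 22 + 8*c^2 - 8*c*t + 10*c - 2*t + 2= 16*c^2 + 60*c + t*(-16*c - 44) + 44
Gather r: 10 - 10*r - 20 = -10*r - 10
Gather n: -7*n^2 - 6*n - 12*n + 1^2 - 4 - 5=-7*n^2 - 18*n - 8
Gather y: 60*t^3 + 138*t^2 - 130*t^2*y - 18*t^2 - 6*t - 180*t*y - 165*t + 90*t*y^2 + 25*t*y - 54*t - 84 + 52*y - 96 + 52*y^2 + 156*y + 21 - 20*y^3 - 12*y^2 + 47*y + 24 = 60*t^3 + 120*t^2 - 225*t - 20*y^3 + y^2*(90*t + 40) + y*(-130*t^2 - 155*t + 255) - 135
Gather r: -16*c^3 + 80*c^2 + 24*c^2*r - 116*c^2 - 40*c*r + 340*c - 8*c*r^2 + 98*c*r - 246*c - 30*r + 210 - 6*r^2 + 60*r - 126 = -16*c^3 - 36*c^2 + 94*c + r^2*(-8*c - 6) + r*(24*c^2 + 58*c + 30) + 84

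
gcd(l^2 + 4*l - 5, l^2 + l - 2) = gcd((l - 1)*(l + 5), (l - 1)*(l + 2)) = l - 1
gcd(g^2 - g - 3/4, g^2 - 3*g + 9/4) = g - 3/2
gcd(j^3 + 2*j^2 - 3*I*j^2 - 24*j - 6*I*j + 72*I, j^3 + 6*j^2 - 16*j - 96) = j^2 + 2*j - 24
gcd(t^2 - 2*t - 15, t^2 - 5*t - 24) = t + 3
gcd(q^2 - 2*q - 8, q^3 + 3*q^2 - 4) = q + 2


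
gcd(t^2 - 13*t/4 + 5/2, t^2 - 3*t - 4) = 1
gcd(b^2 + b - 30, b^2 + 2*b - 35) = b - 5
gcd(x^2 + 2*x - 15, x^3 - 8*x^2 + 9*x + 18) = x - 3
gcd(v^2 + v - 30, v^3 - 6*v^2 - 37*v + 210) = v^2 + v - 30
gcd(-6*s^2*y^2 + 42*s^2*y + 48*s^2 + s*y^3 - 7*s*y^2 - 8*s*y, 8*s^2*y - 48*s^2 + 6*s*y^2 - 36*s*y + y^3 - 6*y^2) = 1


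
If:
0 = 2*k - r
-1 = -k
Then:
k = 1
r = 2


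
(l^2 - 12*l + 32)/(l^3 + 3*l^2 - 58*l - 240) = (l - 4)/(l^2 + 11*l + 30)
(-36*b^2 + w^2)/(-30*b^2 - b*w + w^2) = (6*b + w)/(5*b + w)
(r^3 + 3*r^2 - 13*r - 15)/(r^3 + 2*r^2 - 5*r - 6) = (r^2 + 2*r - 15)/(r^2 + r - 6)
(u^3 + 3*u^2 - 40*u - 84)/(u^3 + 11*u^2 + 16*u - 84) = (u^2 - 4*u - 12)/(u^2 + 4*u - 12)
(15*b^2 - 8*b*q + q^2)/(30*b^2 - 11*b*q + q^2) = (-3*b + q)/(-6*b + q)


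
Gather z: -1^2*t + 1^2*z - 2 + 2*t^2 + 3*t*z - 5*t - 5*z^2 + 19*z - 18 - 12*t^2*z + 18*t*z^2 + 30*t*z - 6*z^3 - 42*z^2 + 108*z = 2*t^2 - 6*t - 6*z^3 + z^2*(18*t - 47) + z*(-12*t^2 + 33*t + 128) - 20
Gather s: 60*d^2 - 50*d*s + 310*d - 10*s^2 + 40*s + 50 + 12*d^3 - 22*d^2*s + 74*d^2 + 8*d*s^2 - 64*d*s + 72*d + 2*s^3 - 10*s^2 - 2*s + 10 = 12*d^3 + 134*d^2 + 382*d + 2*s^3 + s^2*(8*d - 20) + s*(-22*d^2 - 114*d + 38) + 60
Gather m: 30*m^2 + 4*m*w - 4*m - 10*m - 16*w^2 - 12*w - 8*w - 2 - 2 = 30*m^2 + m*(4*w - 14) - 16*w^2 - 20*w - 4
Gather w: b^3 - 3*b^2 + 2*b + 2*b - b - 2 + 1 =b^3 - 3*b^2 + 3*b - 1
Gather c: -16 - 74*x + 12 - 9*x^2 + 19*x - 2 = -9*x^2 - 55*x - 6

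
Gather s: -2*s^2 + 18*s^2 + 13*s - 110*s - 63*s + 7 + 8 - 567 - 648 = 16*s^2 - 160*s - 1200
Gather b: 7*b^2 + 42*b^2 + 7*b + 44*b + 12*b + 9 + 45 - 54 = 49*b^2 + 63*b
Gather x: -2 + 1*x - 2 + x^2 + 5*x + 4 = x^2 + 6*x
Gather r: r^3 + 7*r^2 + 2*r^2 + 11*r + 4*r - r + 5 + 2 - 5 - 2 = r^3 + 9*r^2 + 14*r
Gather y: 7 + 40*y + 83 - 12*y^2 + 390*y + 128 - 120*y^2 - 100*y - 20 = -132*y^2 + 330*y + 198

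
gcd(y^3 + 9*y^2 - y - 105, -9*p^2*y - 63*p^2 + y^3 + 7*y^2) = y + 7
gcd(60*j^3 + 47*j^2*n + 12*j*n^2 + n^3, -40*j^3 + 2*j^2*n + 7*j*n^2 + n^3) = 20*j^2 + 9*j*n + n^2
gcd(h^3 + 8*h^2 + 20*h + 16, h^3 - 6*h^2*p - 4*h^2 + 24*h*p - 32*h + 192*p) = h + 4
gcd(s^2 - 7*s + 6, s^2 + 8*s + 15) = 1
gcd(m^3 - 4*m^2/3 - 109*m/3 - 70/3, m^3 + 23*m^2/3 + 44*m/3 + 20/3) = m^2 + 17*m/3 + 10/3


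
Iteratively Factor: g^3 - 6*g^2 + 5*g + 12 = (g + 1)*(g^2 - 7*g + 12) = (g - 4)*(g + 1)*(g - 3)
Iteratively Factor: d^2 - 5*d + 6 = (d - 2)*(d - 3)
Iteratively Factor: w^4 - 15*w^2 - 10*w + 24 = (w - 1)*(w^3 + w^2 - 14*w - 24) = (w - 1)*(w + 3)*(w^2 - 2*w - 8) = (w - 1)*(w + 2)*(w + 3)*(w - 4)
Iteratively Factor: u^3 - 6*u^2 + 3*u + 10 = (u - 2)*(u^2 - 4*u - 5) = (u - 5)*(u - 2)*(u + 1)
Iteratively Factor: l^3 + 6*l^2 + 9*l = (l)*(l^2 + 6*l + 9) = l*(l + 3)*(l + 3)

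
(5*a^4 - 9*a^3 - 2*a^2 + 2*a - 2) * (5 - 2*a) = -10*a^5 + 43*a^4 - 41*a^3 - 14*a^2 + 14*a - 10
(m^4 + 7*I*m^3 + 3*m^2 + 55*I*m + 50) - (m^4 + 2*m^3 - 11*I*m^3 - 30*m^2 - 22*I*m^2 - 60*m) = -2*m^3 + 18*I*m^3 + 33*m^2 + 22*I*m^2 + 60*m + 55*I*m + 50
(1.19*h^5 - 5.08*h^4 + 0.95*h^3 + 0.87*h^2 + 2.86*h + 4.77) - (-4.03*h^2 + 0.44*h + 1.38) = 1.19*h^5 - 5.08*h^4 + 0.95*h^3 + 4.9*h^2 + 2.42*h + 3.39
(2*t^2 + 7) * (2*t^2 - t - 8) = 4*t^4 - 2*t^3 - 2*t^2 - 7*t - 56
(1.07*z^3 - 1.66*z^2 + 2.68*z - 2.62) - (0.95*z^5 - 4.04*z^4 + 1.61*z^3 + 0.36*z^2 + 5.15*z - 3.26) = -0.95*z^5 + 4.04*z^4 - 0.54*z^3 - 2.02*z^2 - 2.47*z + 0.64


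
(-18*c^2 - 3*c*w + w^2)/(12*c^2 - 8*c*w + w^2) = (3*c + w)/(-2*c + w)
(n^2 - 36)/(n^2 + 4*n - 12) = (n - 6)/(n - 2)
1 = 1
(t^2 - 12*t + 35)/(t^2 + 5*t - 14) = (t^2 - 12*t + 35)/(t^2 + 5*t - 14)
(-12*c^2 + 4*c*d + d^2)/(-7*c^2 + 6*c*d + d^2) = (-12*c^2 + 4*c*d + d^2)/(-7*c^2 + 6*c*d + d^2)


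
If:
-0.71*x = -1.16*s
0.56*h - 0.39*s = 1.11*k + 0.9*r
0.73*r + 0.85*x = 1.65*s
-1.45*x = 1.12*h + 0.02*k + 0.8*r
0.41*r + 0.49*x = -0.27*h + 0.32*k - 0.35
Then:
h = 0.91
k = 0.71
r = -0.14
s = -0.39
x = -0.64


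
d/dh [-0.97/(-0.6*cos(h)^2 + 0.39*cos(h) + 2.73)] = (1.164*cos(h) - 0.3783)*sin(h)/(-0.6*cos(h)^2 + 0.39*cos(h) + 2.73)^2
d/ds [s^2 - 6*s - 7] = 2*s - 6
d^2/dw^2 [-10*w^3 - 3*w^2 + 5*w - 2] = -60*w - 6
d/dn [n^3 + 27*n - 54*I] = 3*n^2 + 27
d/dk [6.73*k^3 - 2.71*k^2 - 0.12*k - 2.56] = 20.19*k^2 - 5.42*k - 0.12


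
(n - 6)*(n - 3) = n^2 - 9*n + 18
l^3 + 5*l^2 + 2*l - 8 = (l - 1)*(l + 2)*(l + 4)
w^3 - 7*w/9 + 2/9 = (w - 2/3)*(w - 1/3)*(w + 1)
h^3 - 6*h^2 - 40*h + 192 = (h - 8)*(h - 4)*(h + 6)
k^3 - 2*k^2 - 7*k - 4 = (k - 4)*(k + 1)^2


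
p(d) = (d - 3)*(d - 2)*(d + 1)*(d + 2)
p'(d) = (d - 3)*(d - 2)*(d + 1) + (d - 3)*(d - 2)*(d + 2) + (d - 3)*(d + 1)*(d + 2) + (d - 2)*(d + 1)*(d + 2)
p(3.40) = 13.31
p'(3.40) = 48.26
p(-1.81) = -2.82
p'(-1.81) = -10.04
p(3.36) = 11.44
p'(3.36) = 44.95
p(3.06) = 1.31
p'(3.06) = 23.59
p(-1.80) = -2.92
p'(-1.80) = -9.57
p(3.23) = 6.26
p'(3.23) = 34.98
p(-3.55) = 143.68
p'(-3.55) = -196.87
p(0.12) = 12.86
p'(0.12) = 6.24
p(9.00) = 4620.00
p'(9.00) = 2312.00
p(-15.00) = 55692.00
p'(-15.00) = -14632.00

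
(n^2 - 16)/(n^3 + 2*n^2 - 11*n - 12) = (n - 4)/(n^2 - 2*n - 3)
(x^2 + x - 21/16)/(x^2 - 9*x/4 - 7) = (x - 3/4)/(x - 4)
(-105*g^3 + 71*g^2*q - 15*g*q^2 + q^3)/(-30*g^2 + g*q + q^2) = (21*g^2 - 10*g*q + q^2)/(6*g + q)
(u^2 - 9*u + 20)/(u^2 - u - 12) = (u - 5)/(u + 3)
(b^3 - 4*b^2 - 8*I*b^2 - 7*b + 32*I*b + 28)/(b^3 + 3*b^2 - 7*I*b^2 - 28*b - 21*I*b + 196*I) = (b - I)/(b + 7)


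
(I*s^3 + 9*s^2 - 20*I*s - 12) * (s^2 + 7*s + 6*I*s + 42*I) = I*s^5 + 3*s^4 + 7*I*s^4 + 21*s^3 + 34*I*s^3 + 108*s^2 + 238*I*s^2 + 756*s - 72*I*s - 504*I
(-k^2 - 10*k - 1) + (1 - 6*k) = -k^2 - 16*k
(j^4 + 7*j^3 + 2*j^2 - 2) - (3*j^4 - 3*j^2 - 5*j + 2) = -2*j^4 + 7*j^3 + 5*j^2 + 5*j - 4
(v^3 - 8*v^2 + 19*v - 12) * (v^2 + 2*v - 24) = v^5 - 6*v^4 - 21*v^3 + 218*v^2 - 480*v + 288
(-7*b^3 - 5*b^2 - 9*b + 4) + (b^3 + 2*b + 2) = -6*b^3 - 5*b^2 - 7*b + 6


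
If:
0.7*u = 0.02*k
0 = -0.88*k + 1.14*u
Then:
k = 0.00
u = 0.00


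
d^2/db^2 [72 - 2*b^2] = -4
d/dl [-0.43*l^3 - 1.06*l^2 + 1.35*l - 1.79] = -1.29*l^2 - 2.12*l + 1.35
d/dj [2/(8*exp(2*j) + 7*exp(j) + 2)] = (-32*exp(j) - 14)*exp(j)/(8*exp(2*j) + 7*exp(j) + 2)^2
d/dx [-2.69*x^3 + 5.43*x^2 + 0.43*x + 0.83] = -8.07*x^2 + 10.86*x + 0.43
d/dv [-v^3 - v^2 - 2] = v*(-3*v - 2)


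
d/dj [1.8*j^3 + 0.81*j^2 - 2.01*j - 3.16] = 5.4*j^2 + 1.62*j - 2.01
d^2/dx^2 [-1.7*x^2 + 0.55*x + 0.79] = -3.40000000000000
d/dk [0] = 0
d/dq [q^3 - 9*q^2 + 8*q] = 3*q^2 - 18*q + 8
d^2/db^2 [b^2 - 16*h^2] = 2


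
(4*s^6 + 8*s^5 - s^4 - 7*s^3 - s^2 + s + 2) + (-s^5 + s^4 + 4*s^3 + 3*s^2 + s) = 4*s^6 + 7*s^5 - 3*s^3 + 2*s^2 + 2*s + 2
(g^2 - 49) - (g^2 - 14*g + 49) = 14*g - 98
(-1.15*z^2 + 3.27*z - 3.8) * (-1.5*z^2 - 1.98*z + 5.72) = 1.725*z^4 - 2.628*z^3 - 7.3526*z^2 + 26.2284*z - 21.736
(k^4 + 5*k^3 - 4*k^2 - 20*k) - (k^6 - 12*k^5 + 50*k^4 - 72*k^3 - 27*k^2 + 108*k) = -k^6 + 12*k^5 - 49*k^4 + 77*k^3 + 23*k^2 - 128*k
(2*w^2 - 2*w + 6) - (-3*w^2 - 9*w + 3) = 5*w^2 + 7*w + 3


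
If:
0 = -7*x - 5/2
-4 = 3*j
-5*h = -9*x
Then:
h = -9/14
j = -4/3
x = -5/14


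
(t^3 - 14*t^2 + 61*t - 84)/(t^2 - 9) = (t^2 - 11*t + 28)/(t + 3)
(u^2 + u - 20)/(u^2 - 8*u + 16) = (u + 5)/(u - 4)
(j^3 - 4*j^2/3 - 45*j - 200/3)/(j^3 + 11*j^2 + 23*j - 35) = (3*j^2 - 19*j - 40)/(3*(j^2 + 6*j - 7))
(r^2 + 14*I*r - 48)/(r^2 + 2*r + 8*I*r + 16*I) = (r + 6*I)/(r + 2)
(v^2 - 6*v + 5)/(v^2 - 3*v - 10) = (v - 1)/(v + 2)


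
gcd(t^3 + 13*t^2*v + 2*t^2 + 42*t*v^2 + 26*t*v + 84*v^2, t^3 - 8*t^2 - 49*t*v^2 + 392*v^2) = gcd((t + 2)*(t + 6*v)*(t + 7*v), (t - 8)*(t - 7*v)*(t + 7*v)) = t + 7*v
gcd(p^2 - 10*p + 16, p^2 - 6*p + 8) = p - 2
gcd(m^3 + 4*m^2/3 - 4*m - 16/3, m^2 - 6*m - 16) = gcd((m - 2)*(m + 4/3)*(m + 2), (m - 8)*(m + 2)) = m + 2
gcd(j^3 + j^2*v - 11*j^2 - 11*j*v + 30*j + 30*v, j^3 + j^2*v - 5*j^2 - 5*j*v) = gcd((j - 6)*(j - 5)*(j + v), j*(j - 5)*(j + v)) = j^2 + j*v - 5*j - 5*v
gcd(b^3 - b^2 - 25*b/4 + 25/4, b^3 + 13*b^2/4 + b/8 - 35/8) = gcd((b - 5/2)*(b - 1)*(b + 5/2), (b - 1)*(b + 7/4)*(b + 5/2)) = b^2 + 3*b/2 - 5/2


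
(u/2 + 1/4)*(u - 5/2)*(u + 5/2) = u^3/2 + u^2/4 - 25*u/8 - 25/16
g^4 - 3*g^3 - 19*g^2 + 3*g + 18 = (g - 6)*(g - 1)*(g + 1)*(g + 3)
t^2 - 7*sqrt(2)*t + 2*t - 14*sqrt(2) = (t + 2)*(t - 7*sqrt(2))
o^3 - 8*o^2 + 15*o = o*(o - 5)*(o - 3)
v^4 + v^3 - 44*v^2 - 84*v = v*(v - 7)*(v + 2)*(v + 6)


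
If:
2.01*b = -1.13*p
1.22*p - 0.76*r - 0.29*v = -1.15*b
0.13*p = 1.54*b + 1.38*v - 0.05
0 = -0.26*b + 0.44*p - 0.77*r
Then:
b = 0.03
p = -0.05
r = -0.04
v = 0.00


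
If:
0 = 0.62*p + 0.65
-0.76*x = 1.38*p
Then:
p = -1.05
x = 1.90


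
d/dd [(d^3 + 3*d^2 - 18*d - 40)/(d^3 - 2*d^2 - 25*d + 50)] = (-5*d^2 + 36*d - 76)/(d^4 - 14*d^3 + 69*d^2 - 140*d + 100)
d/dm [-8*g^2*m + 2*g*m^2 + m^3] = -8*g^2 + 4*g*m + 3*m^2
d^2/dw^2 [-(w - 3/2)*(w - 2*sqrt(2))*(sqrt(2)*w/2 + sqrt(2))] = -3*sqrt(2)*w - sqrt(2)/2 + 4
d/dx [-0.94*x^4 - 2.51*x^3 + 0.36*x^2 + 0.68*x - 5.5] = -3.76*x^3 - 7.53*x^2 + 0.72*x + 0.68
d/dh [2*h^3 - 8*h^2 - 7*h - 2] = 6*h^2 - 16*h - 7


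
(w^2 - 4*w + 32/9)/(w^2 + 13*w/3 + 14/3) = (9*w^2 - 36*w + 32)/(3*(3*w^2 + 13*w + 14))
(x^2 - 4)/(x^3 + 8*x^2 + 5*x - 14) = (x - 2)/(x^2 + 6*x - 7)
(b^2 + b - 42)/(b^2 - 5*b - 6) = (b + 7)/(b + 1)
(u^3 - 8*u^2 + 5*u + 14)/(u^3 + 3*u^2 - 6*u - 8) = (u - 7)/(u + 4)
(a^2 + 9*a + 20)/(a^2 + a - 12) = (a + 5)/(a - 3)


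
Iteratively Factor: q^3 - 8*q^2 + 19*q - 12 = (q - 1)*(q^2 - 7*q + 12) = (q - 4)*(q - 1)*(q - 3)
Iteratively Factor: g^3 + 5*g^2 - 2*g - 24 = (g + 3)*(g^2 + 2*g - 8) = (g + 3)*(g + 4)*(g - 2)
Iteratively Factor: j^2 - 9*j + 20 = (j - 5)*(j - 4)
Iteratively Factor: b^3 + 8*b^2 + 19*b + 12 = (b + 3)*(b^2 + 5*b + 4) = (b + 1)*(b + 3)*(b + 4)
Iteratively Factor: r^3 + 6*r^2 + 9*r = (r)*(r^2 + 6*r + 9) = r*(r + 3)*(r + 3)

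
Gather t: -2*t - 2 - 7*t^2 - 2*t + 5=-7*t^2 - 4*t + 3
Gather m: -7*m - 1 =-7*m - 1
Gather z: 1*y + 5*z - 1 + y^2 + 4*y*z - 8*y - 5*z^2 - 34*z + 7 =y^2 - 7*y - 5*z^2 + z*(4*y - 29) + 6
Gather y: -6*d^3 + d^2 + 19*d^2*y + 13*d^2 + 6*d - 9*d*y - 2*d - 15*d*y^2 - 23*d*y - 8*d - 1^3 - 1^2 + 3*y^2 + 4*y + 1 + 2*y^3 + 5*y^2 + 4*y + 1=-6*d^3 + 14*d^2 - 4*d + 2*y^3 + y^2*(8 - 15*d) + y*(19*d^2 - 32*d + 8)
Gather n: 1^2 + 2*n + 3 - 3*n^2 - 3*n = -3*n^2 - n + 4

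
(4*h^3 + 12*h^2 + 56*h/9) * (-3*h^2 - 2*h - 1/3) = -12*h^5 - 44*h^4 - 44*h^3 - 148*h^2/9 - 56*h/27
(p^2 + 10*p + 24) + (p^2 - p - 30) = 2*p^2 + 9*p - 6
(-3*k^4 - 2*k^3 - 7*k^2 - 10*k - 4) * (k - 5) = -3*k^5 + 13*k^4 + 3*k^3 + 25*k^2 + 46*k + 20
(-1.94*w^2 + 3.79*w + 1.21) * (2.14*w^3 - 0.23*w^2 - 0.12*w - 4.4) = -4.1516*w^5 + 8.5568*w^4 + 1.9505*w^3 + 7.8029*w^2 - 16.8212*w - 5.324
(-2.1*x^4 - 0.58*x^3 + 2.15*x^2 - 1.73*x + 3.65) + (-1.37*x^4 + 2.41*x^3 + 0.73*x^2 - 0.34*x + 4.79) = -3.47*x^4 + 1.83*x^3 + 2.88*x^2 - 2.07*x + 8.44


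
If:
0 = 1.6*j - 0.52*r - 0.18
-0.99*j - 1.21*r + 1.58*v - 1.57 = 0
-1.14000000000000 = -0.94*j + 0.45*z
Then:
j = 0.478723404255319*z + 1.21276595744681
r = 1.47299509001637*z + 3.38543371522095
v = 1.42801280324846*z + 4.34621081853778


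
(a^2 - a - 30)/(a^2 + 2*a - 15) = (a - 6)/(a - 3)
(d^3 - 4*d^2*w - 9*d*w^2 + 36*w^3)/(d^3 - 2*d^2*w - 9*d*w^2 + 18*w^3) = (-d + 4*w)/(-d + 2*w)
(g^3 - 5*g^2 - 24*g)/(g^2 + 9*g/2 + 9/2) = 2*g*(g - 8)/(2*g + 3)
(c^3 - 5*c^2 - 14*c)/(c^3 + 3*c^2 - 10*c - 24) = c*(c - 7)/(c^2 + c - 12)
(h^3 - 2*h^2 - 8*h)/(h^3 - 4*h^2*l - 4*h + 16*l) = h*(h - 4)/(h^2 - 4*h*l - 2*h + 8*l)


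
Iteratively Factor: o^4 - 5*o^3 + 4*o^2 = (o - 1)*(o^3 - 4*o^2) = (o - 4)*(o - 1)*(o^2) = o*(o - 4)*(o - 1)*(o)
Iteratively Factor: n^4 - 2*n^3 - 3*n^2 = (n)*(n^3 - 2*n^2 - 3*n) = n^2*(n^2 - 2*n - 3) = n^2*(n - 3)*(n + 1)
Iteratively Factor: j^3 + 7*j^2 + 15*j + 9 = (j + 1)*(j^2 + 6*j + 9) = (j + 1)*(j + 3)*(j + 3)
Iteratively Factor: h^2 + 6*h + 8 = (h + 4)*(h + 2)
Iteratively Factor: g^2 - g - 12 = (g - 4)*(g + 3)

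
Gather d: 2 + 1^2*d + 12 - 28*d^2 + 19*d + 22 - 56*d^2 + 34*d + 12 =-84*d^2 + 54*d + 48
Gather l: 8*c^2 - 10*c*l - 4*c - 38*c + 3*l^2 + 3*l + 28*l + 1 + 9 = 8*c^2 - 42*c + 3*l^2 + l*(31 - 10*c) + 10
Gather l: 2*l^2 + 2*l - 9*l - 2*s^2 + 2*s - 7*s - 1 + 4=2*l^2 - 7*l - 2*s^2 - 5*s + 3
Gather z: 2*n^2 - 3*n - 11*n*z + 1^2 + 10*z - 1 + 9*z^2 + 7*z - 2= 2*n^2 - 3*n + 9*z^2 + z*(17 - 11*n) - 2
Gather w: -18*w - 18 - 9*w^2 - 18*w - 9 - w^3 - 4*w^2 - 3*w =-w^3 - 13*w^2 - 39*w - 27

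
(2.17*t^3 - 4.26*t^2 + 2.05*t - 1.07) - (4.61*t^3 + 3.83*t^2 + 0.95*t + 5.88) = -2.44*t^3 - 8.09*t^2 + 1.1*t - 6.95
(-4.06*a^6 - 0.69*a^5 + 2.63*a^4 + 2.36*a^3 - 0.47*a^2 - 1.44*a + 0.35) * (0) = 0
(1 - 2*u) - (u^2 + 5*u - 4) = -u^2 - 7*u + 5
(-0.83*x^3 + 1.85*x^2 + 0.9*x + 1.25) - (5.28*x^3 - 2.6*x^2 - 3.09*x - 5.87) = -6.11*x^3 + 4.45*x^2 + 3.99*x + 7.12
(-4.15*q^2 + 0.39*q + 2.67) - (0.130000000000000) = -4.15*q^2 + 0.39*q + 2.54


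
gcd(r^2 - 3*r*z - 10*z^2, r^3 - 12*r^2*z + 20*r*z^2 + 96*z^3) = r + 2*z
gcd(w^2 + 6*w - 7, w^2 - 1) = w - 1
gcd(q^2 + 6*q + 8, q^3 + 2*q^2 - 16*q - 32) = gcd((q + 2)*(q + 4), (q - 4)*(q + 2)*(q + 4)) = q^2 + 6*q + 8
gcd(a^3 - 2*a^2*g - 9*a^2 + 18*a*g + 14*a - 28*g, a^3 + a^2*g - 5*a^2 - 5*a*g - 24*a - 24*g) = 1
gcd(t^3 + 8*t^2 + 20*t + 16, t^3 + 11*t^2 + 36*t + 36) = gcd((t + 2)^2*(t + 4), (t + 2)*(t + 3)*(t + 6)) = t + 2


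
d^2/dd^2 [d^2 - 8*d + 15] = 2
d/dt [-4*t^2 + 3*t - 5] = 3 - 8*t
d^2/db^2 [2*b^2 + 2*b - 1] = 4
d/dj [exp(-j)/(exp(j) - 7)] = (7 - 2*exp(j))*exp(-j)/(exp(2*j) - 14*exp(j) + 49)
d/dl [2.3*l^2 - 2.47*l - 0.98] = 4.6*l - 2.47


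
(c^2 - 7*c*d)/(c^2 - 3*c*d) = (c - 7*d)/(c - 3*d)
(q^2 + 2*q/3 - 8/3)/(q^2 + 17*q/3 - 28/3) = (q + 2)/(q + 7)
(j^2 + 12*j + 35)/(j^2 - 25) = (j + 7)/(j - 5)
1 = 1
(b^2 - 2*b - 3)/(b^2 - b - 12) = (-b^2 + 2*b + 3)/(-b^2 + b + 12)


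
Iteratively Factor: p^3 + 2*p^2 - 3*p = (p - 1)*(p^2 + 3*p) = p*(p - 1)*(p + 3)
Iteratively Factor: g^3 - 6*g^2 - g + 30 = (g + 2)*(g^2 - 8*g + 15) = (g - 5)*(g + 2)*(g - 3)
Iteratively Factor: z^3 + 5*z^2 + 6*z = (z)*(z^2 + 5*z + 6) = z*(z + 3)*(z + 2)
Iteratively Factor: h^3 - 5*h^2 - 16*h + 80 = (h - 5)*(h^2 - 16) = (h - 5)*(h + 4)*(h - 4)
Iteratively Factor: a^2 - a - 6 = (a - 3)*(a + 2)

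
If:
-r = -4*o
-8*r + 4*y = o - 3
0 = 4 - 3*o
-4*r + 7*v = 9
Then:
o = 4/3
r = 16/3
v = 13/3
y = 41/4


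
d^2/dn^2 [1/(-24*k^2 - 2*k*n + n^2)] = 2*(-24*k^2 - 2*k*n + n^2 - 4*(k - n)^2)/(24*k^2 + 2*k*n - n^2)^3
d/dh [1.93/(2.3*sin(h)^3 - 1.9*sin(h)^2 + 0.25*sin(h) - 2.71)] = (-13.317*sin(h)^2 + 7.334*sin(h) - 0.4825)*cos(h)/(2.3*sin(h)^3 - 1.9*sin(h)^2 + 0.25*sin(h) - 2.71)^2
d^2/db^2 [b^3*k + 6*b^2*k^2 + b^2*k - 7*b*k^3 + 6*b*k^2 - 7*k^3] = 2*k*(3*b + 6*k + 1)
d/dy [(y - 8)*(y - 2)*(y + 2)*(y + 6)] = 4*y^3 - 6*y^2 - 104*y + 8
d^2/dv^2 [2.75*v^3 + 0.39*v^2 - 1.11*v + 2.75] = 16.5*v + 0.78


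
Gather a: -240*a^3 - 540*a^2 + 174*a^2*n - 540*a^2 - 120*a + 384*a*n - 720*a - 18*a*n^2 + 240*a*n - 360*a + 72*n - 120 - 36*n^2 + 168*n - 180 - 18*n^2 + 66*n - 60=-240*a^3 + a^2*(174*n - 1080) + a*(-18*n^2 + 624*n - 1200) - 54*n^2 + 306*n - 360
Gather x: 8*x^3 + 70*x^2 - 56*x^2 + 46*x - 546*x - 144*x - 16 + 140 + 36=8*x^3 + 14*x^2 - 644*x + 160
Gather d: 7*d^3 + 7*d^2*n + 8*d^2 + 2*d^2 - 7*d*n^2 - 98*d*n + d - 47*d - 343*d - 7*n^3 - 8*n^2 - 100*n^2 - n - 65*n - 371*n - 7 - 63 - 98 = 7*d^3 + d^2*(7*n + 10) + d*(-7*n^2 - 98*n - 389) - 7*n^3 - 108*n^2 - 437*n - 168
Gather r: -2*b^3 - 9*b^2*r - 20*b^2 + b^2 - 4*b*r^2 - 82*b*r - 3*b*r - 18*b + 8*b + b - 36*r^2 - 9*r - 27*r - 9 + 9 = -2*b^3 - 19*b^2 - 9*b + r^2*(-4*b - 36) + r*(-9*b^2 - 85*b - 36)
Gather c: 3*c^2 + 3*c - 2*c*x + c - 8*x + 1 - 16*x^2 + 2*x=3*c^2 + c*(4 - 2*x) - 16*x^2 - 6*x + 1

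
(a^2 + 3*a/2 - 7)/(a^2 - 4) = (a + 7/2)/(a + 2)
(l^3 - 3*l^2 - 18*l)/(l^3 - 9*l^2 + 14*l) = (l^2 - 3*l - 18)/(l^2 - 9*l + 14)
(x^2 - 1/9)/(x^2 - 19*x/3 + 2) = (x + 1/3)/(x - 6)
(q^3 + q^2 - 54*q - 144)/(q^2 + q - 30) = (q^2 - 5*q - 24)/(q - 5)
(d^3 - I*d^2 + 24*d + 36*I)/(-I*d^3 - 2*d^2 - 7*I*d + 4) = (-d^3 + I*d^2 - 24*d - 36*I)/(I*d^3 + 2*d^2 + 7*I*d - 4)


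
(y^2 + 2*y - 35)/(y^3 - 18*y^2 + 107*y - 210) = (y + 7)/(y^2 - 13*y + 42)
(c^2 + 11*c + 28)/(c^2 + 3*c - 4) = (c + 7)/(c - 1)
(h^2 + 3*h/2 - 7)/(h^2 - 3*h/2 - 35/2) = (h - 2)/(h - 5)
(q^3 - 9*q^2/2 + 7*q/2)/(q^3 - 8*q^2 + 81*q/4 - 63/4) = 2*q*(q - 1)/(2*q^2 - 9*q + 9)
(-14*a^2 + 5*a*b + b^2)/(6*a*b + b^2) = (-14*a^2 + 5*a*b + b^2)/(b*(6*a + b))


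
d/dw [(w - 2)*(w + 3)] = 2*w + 1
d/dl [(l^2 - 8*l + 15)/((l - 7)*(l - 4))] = (-3*l^2 + 26*l - 59)/(l^4 - 22*l^3 + 177*l^2 - 616*l + 784)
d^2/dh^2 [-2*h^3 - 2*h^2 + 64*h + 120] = -12*h - 4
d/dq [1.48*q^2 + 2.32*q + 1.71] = 2.96*q + 2.32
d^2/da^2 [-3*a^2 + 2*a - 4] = -6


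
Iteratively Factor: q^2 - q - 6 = (q - 3)*(q + 2)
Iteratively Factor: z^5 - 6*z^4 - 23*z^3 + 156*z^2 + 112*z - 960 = (z - 4)*(z^4 - 2*z^3 - 31*z^2 + 32*z + 240) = (z - 4)^2*(z^3 + 2*z^2 - 23*z - 60) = (z - 5)*(z - 4)^2*(z^2 + 7*z + 12) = (z - 5)*(z - 4)^2*(z + 3)*(z + 4)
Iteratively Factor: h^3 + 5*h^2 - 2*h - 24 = (h + 4)*(h^2 + h - 6) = (h - 2)*(h + 4)*(h + 3)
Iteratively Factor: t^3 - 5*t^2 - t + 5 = (t - 5)*(t^2 - 1) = (t - 5)*(t + 1)*(t - 1)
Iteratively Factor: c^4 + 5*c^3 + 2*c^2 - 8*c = (c + 2)*(c^3 + 3*c^2 - 4*c) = (c - 1)*(c + 2)*(c^2 + 4*c) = (c - 1)*(c + 2)*(c + 4)*(c)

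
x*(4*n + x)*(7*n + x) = 28*n^2*x + 11*n*x^2 + x^3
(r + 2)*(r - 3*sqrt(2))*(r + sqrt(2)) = r^3 - 2*sqrt(2)*r^2 + 2*r^2 - 6*r - 4*sqrt(2)*r - 12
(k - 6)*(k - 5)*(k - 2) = k^3 - 13*k^2 + 52*k - 60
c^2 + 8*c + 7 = (c + 1)*(c + 7)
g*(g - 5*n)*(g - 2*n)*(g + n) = g^4 - 6*g^3*n + 3*g^2*n^2 + 10*g*n^3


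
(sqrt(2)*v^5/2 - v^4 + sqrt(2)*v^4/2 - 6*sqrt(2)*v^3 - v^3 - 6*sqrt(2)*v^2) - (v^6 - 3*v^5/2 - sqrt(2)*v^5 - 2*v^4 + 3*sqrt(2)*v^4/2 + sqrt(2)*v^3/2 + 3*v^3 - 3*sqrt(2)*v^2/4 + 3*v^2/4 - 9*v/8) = -v^6 + 3*v^5/2 + 3*sqrt(2)*v^5/2 - sqrt(2)*v^4 + v^4 - 13*sqrt(2)*v^3/2 - 4*v^3 - 21*sqrt(2)*v^2/4 - 3*v^2/4 + 9*v/8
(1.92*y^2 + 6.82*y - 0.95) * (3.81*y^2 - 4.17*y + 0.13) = 7.3152*y^4 + 17.9778*y^3 - 31.8093*y^2 + 4.8481*y - 0.1235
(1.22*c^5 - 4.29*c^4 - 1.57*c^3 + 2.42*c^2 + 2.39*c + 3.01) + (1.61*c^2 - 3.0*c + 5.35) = 1.22*c^5 - 4.29*c^4 - 1.57*c^3 + 4.03*c^2 - 0.61*c + 8.36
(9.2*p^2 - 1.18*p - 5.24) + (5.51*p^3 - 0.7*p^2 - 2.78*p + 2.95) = 5.51*p^3 + 8.5*p^2 - 3.96*p - 2.29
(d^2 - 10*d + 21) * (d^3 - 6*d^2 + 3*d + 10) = d^5 - 16*d^4 + 84*d^3 - 146*d^2 - 37*d + 210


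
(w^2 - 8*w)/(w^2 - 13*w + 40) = w/(w - 5)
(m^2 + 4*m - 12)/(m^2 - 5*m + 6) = (m + 6)/(m - 3)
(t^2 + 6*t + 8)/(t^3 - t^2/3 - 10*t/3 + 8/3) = 3*(t + 4)/(3*t^2 - 7*t + 4)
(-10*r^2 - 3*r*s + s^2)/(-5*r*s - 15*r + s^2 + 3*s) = (2*r + s)/(s + 3)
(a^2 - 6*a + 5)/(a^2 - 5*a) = (a - 1)/a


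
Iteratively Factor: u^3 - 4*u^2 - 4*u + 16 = (u - 2)*(u^2 - 2*u - 8) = (u - 4)*(u - 2)*(u + 2)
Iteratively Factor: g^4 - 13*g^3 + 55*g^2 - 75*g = (g - 5)*(g^3 - 8*g^2 + 15*g) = g*(g - 5)*(g^2 - 8*g + 15) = g*(g - 5)*(g - 3)*(g - 5)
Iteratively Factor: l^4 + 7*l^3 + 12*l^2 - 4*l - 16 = (l + 4)*(l^3 + 3*l^2 - 4) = (l - 1)*(l + 4)*(l^2 + 4*l + 4) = (l - 1)*(l + 2)*(l + 4)*(l + 2)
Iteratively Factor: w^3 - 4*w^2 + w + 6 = (w + 1)*(w^2 - 5*w + 6) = (w - 3)*(w + 1)*(w - 2)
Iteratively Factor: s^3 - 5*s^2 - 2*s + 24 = (s - 4)*(s^2 - s - 6) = (s - 4)*(s + 2)*(s - 3)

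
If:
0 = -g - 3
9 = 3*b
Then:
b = 3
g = -3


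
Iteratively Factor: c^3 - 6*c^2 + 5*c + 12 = (c - 4)*(c^2 - 2*c - 3) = (c - 4)*(c + 1)*(c - 3)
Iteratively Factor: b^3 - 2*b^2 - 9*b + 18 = (b - 3)*(b^2 + b - 6) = (b - 3)*(b - 2)*(b + 3)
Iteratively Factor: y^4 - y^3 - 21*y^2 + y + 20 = (y - 1)*(y^3 - 21*y - 20) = (y - 5)*(y - 1)*(y^2 + 5*y + 4) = (y - 5)*(y - 1)*(y + 4)*(y + 1)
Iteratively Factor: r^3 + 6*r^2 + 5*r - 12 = (r - 1)*(r^2 + 7*r + 12) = (r - 1)*(r + 3)*(r + 4)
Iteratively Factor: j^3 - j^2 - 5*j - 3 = (j + 1)*(j^2 - 2*j - 3) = (j + 1)^2*(j - 3)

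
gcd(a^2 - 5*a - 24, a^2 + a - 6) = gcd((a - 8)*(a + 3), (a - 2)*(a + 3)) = a + 3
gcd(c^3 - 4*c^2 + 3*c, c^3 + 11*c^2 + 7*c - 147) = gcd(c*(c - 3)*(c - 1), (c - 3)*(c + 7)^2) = c - 3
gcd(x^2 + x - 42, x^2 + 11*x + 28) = x + 7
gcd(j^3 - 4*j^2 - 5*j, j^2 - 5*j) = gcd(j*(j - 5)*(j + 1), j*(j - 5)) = j^2 - 5*j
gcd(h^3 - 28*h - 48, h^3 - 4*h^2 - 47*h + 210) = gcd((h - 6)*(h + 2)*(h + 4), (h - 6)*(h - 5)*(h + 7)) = h - 6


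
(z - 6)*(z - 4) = z^2 - 10*z + 24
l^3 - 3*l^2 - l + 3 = (l - 3)*(l - 1)*(l + 1)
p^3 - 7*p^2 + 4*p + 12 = (p - 6)*(p - 2)*(p + 1)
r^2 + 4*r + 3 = (r + 1)*(r + 3)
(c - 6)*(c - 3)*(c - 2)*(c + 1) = c^4 - 10*c^3 + 25*c^2 - 36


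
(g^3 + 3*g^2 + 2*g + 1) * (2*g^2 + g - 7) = 2*g^5 + 7*g^4 - 17*g^2 - 13*g - 7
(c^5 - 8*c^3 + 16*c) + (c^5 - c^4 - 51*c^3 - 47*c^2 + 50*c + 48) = 2*c^5 - c^4 - 59*c^3 - 47*c^2 + 66*c + 48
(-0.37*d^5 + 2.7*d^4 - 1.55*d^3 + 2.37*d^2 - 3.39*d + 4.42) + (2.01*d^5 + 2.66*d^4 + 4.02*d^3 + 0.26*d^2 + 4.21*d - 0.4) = 1.64*d^5 + 5.36*d^4 + 2.47*d^3 + 2.63*d^2 + 0.82*d + 4.02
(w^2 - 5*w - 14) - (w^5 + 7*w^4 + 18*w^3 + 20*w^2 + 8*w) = -w^5 - 7*w^4 - 18*w^3 - 19*w^2 - 13*w - 14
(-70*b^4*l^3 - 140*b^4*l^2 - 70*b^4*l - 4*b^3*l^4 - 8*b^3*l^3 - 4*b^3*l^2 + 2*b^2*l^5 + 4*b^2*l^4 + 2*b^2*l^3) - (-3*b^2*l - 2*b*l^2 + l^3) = -70*b^4*l^3 - 140*b^4*l^2 - 70*b^4*l - 4*b^3*l^4 - 8*b^3*l^3 - 4*b^3*l^2 + 2*b^2*l^5 + 4*b^2*l^4 + 2*b^2*l^3 + 3*b^2*l + 2*b*l^2 - l^3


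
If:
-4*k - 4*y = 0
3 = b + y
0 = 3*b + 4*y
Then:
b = 12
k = 9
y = -9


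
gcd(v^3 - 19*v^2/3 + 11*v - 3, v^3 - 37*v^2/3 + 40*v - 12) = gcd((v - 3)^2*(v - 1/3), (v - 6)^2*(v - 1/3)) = v - 1/3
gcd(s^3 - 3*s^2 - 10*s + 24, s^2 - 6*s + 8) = s^2 - 6*s + 8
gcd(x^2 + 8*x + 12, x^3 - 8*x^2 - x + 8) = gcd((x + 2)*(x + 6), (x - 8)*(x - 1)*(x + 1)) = 1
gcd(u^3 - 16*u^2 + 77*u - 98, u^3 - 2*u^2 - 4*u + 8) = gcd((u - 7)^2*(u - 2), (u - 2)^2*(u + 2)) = u - 2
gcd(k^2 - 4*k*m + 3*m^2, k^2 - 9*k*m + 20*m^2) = 1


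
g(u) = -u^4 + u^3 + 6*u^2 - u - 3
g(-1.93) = 0.22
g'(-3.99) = 252.97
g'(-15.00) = 13994.00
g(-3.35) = -95.85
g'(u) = -4*u^3 + 3*u^2 + 12*u - 1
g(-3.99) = -220.46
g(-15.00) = -52638.00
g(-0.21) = -2.54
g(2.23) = 10.97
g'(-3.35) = 142.85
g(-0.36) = -1.93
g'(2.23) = -3.68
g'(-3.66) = 191.38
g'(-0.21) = -3.35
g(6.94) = -1706.44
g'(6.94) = -1110.25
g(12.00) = -18159.00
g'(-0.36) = -4.74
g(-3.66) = -147.44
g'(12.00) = -6337.00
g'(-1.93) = 15.77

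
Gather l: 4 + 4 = 8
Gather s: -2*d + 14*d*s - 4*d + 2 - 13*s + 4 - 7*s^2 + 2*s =-6*d - 7*s^2 + s*(14*d - 11) + 6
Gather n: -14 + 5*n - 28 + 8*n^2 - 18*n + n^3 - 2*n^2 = n^3 + 6*n^2 - 13*n - 42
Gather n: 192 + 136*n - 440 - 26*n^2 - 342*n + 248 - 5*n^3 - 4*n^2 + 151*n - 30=-5*n^3 - 30*n^2 - 55*n - 30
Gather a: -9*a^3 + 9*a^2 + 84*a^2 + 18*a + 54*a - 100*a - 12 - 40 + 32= -9*a^3 + 93*a^2 - 28*a - 20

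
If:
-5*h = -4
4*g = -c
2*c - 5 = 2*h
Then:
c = 33/10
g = -33/40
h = 4/5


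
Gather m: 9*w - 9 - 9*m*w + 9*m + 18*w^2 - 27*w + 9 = m*(9 - 9*w) + 18*w^2 - 18*w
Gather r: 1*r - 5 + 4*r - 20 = 5*r - 25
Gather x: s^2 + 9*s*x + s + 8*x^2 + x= s^2 + s + 8*x^2 + x*(9*s + 1)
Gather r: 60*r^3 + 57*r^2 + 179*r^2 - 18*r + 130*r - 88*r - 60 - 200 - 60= 60*r^3 + 236*r^2 + 24*r - 320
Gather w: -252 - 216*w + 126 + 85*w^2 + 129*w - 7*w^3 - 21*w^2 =-7*w^3 + 64*w^2 - 87*w - 126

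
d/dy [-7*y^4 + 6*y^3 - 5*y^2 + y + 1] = -28*y^3 + 18*y^2 - 10*y + 1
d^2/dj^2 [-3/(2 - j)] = 6/(j - 2)^3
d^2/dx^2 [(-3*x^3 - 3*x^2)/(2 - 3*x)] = 6*(9*x^3 - 18*x^2 + 12*x + 4)/(27*x^3 - 54*x^2 + 36*x - 8)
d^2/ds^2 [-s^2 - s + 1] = -2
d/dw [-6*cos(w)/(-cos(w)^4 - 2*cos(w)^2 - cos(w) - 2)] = 6*(3*sin(w)^4 - 8*sin(w)^2 + 3)*sin(w)/((-sin(w)^2 + cos(w) + 2)^2*(sin(w)^2 + cos(w) - 3)^2)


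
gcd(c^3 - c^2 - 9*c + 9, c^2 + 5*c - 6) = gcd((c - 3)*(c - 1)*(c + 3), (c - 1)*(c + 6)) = c - 1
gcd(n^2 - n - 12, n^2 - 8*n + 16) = n - 4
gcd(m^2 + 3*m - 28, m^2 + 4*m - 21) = m + 7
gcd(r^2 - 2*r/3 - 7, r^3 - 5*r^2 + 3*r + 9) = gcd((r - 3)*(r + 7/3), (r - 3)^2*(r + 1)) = r - 3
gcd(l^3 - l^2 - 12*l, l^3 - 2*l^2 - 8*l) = l^2 - 4*l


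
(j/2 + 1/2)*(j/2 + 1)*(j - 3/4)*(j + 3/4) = j^4/4 + 3*j^3/4 + 23*j^2/64 - 27*j/64 - 9/32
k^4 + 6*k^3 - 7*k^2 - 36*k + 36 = (k - 2)*(k - 1)*(k + 3)*(k + 6)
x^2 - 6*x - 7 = (x - 7)*(x + 1)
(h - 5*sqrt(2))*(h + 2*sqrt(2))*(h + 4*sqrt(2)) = h^3 + sqrt(2)*h^2 - 44*h - 80*sqrt(2)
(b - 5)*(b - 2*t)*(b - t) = b^3 - 3*b^2*t - 5*b^2 + 2*b*t^2 + 15*b*t - 10*t^2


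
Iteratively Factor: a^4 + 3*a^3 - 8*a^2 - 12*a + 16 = (a + 2)*(a^3 + a^2 - 10*a + 8) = (a + 2)*(a + 4)*(a^2 - 3*a + 2) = (a - 2)*(a + 2)*(a + 4)*(a - 1)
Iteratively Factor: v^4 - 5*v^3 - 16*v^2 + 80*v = (v)*(v^3 - 5*v^2 - 16*v + 80) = v*(v - 5)*(v^2 - 16) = v*(v - 5)*(v + 4)*(v - 4)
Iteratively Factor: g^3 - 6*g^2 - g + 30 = (g - 3)*(g^2 - 3*g - 10) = (g - 3)*(g + 2)*(g - 5)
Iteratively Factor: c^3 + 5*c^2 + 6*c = (c)*(c^2 + 5*c + 6) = c*(c + 2)*(c + 3)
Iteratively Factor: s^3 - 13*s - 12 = (s + 1)*(s^2 - s - 12) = (s + 1)*(s + 3)*(s - 4)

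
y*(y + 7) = y^2 + 7*y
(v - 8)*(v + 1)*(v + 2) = v^3 - 5*v^2 - 22*v - 16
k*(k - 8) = k^2 - 8*k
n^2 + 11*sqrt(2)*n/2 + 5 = (n + sqrt(2)/2)*(n + 5*sqrt(2))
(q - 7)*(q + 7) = q^2 - 49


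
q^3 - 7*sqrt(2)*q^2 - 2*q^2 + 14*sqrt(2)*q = q*(q - 2)*(q - 7*sqrt(2))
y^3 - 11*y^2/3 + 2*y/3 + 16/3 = (y - 8/3)*(y - 2)*(y + 1)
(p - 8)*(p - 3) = p^2 - 11*p + 24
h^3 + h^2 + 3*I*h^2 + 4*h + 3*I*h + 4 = (h + 1)*(h - I)*(h + 4*I)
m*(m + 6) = m^2 + 6*m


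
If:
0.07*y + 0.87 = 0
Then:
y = -12.43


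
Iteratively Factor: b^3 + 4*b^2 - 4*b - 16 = (b - 2)*(b^2 + 6*b + 8) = (b - 2)*(b + 2)*(b + 4)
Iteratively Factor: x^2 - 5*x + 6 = (x - 3)*(x - 2)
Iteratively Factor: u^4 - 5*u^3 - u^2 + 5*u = (u - 1)*(u^3 - 4*u^2 - 5*u) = (u - 1)*(u + 1)*(u^2 - 5*u) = u*(u - 1)*(u + 1)*(u - 5)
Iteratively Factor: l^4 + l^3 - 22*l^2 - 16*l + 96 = (l + 3)*(l^3 - 2*l^2 - 16*l + 32) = (l - 4)*(l + 3)*(l^2 + 2*l - 8) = (l - 4)*(l - 2)*(l + 3)*(l + 4)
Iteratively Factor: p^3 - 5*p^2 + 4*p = (p - 1)*(p^2 - 4*p) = p*(p - 1)*(p - 4)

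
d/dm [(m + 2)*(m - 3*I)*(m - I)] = 3*m^2 + m*(4 - 8*I) - 3 - 8*I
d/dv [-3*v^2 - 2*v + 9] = -6*v - 2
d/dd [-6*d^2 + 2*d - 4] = 2 - 12*d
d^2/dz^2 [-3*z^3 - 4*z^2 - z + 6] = -18*z - 8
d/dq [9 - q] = -1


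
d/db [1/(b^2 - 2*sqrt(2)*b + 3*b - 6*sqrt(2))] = (-2*b - 3 + 2*sqrt(2))/(b^2 - 2*sqrt(2)*b + 3*b - 6*sqrt(2))^2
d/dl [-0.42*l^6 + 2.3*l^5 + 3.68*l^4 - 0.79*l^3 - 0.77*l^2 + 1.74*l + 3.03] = -2.52*l^5 + 11.5*l^4 + 14.72*l^3 - 2.37*l^2 - 1.54*l + 1.74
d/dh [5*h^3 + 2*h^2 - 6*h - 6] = 15*h^2 + 4*h - 6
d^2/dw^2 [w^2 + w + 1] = 2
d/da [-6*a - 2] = -6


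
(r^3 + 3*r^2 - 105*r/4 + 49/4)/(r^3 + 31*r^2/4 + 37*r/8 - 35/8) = 2*(2*r - 7)/(4*r + 5)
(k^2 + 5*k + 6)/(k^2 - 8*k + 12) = (k^2 + 5*k + 6)/(k^2 - 8*k + 12)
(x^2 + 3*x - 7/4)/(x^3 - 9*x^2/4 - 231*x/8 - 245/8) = 2*(2*x - 1)/(4*x^2 - 23*x - 35)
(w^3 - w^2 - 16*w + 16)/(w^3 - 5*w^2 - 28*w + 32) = (w - 4)/(w - 8)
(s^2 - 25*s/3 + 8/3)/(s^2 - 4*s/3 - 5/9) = 3*(-3*s^2 + 25*s - 8)/(-9*s^2 + 12*s + 5)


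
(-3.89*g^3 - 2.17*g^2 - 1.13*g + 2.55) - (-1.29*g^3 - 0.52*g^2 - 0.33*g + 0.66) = -2.6*g^3 - 1.65*g^2 - 0.8*g + 1.89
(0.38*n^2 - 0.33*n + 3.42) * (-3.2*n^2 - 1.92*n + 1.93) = -1.216*n^4 + 0.3264*n^3 - 9.577*n^2 - 7.2033*n + 6.6006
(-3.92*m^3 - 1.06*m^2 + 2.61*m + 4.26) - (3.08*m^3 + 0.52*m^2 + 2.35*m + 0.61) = -7.0*m^3 - 1.58*m^2 + 0.26*m + 3.65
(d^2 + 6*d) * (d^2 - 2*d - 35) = d^4 + 4*d^3 - 47*d^2 - 210*d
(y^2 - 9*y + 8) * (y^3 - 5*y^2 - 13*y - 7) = y^5 - 14*y^4 + 40*y^3 + 70*y^2 - 41*y - 56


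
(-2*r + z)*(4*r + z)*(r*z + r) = -8*r^3*z - 8*r^3 + 2*r^2*z^2 + 2*r^2*z + r*z^3 + r*z^2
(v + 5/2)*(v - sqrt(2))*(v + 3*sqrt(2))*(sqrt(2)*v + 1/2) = sqrt(2)*v^4 + 5*sqrt(2)*v^3/2 + 9*v^3/2 - 5*sqrt(2)*v^2 + 45*v^2/4 - 25*sqrt(2)*v/2 - 3*v - 15/2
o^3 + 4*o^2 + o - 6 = (o - 1)*(o + 2)*(o + 3)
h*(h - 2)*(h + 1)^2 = h^4 - 3*h^2 - 2*h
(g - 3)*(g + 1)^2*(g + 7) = g^4 + 6*g^3 - 12*g^2 - 38*g - 21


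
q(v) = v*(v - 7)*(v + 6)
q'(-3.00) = -9.00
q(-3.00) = 90.00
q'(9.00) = 183.00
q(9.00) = 270.00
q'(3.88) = -4.60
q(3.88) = -119.60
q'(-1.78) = -28.93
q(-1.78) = 65.95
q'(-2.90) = -10.97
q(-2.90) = 89.00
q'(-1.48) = -32.47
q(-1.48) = 56.73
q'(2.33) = -30.37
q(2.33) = -90.64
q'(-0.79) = -38.55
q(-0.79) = 32.06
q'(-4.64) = 31.87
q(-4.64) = 73.45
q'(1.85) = -35.43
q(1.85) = -74.79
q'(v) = v*(v - 7) + v*(v + 6) + (v - 7)*(v + 6) = 3*v^2 - 2*v - 42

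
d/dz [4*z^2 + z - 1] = 8*z + 1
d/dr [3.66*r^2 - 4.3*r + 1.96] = 7.32*r - 4.3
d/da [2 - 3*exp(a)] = -3*exp(a)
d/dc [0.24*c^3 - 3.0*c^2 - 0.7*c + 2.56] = 0.72*c^2 - 6.0*c - 0.7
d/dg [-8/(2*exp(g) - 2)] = sinh(g/2)^(-2)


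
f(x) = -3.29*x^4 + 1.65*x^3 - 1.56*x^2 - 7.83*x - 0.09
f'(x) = -13.16*x^3 + 4.95*x^2 - 3.12*x - 7.83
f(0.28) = -2.39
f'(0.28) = -8.60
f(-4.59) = -1616.89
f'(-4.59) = 1383.38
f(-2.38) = -118.10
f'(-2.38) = 205.05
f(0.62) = -5.64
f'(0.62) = -11.00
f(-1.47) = -12.55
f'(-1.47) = 49.26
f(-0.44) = 2.79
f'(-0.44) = -4.38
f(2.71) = -177.38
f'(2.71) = -241.85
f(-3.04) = -318.05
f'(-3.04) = 417.12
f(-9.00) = -22844.52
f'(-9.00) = 10014.84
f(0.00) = -0.09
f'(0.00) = -7.83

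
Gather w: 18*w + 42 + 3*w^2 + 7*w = 3*w^2 + 25*w + 42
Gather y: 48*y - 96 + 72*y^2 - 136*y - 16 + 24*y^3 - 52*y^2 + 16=24*y^3 + 20*y^2 - 88*y - 96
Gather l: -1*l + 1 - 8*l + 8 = 9 - 9*l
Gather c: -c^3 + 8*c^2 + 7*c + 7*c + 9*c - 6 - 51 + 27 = -c^3 + 8*c^2 + 23*c - 30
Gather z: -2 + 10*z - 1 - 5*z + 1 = 5*z - 2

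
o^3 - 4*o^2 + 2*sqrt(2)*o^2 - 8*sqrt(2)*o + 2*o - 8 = (o - 4)*(o + sqrt(2))^2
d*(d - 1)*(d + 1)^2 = d^4 + d^3 - d^2 - d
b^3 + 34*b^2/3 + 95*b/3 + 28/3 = (b + 1/3)*(b + 4)*(b + 7)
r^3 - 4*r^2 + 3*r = r*(r - 3)*(r - 1)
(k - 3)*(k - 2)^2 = k^3 - 7*k^2 + 16*k - 12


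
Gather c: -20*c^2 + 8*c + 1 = -20*c^2 + 8*c + 1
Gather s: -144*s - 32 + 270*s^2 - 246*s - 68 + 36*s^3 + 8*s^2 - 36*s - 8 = 36*s^3 + 278*s^2 - 426*s - 108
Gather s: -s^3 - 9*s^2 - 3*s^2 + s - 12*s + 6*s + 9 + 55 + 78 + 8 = -s^3 - 12*s^2 - 5*s + 150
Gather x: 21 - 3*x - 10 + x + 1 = 12 - 2*x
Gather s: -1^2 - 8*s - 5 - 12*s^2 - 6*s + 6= -12*s^2 - 14*s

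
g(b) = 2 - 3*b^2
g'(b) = -6*b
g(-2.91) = -23.40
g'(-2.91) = 17.46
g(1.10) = -1.63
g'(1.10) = -6.60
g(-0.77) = 0.22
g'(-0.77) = 4.62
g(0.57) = 1.03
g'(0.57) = -3.42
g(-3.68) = -38.63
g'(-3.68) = 22.08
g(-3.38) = -32.27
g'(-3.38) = 20.28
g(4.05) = -47.21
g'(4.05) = -24.30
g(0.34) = 1.65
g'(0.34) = -2.04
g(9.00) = -241.00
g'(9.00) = -54.00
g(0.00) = 2.00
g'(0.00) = 0.00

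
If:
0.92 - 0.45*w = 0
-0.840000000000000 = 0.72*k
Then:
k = -1.17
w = 2.04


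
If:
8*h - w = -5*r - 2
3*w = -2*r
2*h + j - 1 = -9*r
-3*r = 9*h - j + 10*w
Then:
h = 49/59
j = 771/59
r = -90/59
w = 60/59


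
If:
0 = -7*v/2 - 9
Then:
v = -18/7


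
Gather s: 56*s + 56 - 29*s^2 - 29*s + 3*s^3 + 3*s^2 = 3*s^3 - 26*s^2 + 27*s + 56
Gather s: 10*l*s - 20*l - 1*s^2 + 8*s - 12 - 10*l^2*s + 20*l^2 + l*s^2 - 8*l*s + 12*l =20*l^2 - 8*l + s^2*(l - 1) + s*(-10*l^2 + 2*l + 8) - 12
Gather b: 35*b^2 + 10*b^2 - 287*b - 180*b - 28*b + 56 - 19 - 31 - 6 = 45*b^2 - 495*b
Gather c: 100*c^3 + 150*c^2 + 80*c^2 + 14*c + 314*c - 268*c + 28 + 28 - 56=100*c^3 + 230*c^2 + 60*c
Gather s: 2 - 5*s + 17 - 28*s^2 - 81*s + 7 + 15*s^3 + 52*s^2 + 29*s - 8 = 15*s^3 + 24*s^2 - 57*s + 18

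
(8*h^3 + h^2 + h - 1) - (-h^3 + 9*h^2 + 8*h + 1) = 9*h^3 - 8*h^2 - 7*h - 2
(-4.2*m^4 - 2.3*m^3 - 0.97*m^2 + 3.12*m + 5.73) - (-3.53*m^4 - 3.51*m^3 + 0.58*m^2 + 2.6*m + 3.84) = -0.67*m^4 + 1.21*m^3 - 1.55*m^2 + 0.52*m + 1.89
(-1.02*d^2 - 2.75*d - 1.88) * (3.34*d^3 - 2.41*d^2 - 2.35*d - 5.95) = -3.4068*d^5 - 6.7268*d^4 + 2.7453*d^3 + 17.0623*d^2 + 20.7805*d + 11.186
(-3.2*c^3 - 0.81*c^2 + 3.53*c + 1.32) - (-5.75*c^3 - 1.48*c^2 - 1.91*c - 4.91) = 2.55*c^3 + 0.67*c^2 + 5.44*c + 6.23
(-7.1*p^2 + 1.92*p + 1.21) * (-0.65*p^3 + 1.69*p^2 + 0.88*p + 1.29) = 4.615*p^5 - 13.247*p^4 - 3.7897*p^3 - 5.4245*p^2 + 3.5416*p + 1.5609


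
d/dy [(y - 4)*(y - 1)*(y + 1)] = 3*y^2 - 8*y - 1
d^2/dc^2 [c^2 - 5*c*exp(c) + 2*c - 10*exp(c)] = -5*c*exp(c) - 20*exp(c) + 2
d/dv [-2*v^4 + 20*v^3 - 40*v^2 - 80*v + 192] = -8*v^3 + 60*v^2 - 80*v - 80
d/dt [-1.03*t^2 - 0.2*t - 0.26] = -2.06*t - 0.2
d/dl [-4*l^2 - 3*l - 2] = -8*l - 3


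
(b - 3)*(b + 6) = b^2 + 3*b - 18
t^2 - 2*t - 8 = (t - 4)*(t + 2)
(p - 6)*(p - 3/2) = p^2 - 15*p/2 + 9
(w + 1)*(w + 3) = w^2 + 4*w + 3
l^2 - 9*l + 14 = (l - 7)*(l - 2)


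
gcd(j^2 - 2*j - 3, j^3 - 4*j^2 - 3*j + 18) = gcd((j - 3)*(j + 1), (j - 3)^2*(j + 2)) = j - 3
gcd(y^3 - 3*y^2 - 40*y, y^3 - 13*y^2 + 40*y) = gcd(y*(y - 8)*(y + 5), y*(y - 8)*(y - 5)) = y^2 - 8*y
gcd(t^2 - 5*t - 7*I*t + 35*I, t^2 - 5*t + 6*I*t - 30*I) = t - 5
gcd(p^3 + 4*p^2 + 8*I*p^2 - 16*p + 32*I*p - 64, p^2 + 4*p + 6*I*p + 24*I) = p + 4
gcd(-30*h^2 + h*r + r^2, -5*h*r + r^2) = -5*h + r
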